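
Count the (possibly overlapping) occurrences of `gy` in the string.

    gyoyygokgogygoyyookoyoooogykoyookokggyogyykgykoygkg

6

Sliding a length-2 window over the 51 characters (50 positions):
  position 1–2: gy
  position 11–12: gy
  position 26–27: gy
  position 37–38: gy
  position 40–41: gy
  position 44–45: gy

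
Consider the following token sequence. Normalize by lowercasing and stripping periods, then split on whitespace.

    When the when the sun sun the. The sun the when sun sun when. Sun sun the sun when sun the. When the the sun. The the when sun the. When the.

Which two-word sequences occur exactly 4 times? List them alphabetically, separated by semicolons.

the sun; when sun; when the

Bigram counts meeting the condition (exactly 4 times):
  the sun: 4
  when sun: 4
  when the: 4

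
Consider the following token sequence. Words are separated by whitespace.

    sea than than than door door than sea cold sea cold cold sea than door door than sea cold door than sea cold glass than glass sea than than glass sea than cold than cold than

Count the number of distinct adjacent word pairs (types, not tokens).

16

36 tokens → 35 bigram windows in total.
Repeated bigrams (each contributes count−1 duplicates):
  sea cold: 4
  sea than: 4
  door than: 3
  than sea: 3
  than than: 3
  cold sea: 2
  cold than: 2
  door door: 2
  … (4 more repeated)
19 duplicate windows → 35 − 19 = 16 distinct.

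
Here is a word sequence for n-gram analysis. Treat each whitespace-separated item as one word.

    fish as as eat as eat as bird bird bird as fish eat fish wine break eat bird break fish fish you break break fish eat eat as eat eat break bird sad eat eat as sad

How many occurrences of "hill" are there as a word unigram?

Scanning the 37 tokens for "hill":
  (none found)

0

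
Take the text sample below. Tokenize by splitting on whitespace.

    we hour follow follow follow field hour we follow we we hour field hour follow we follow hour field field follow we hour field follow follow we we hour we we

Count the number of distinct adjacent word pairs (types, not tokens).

31 tokens → 30 bigram windows in total.
Repeated bigrams (each contributes count−1 duplicates):
  follow we: 4
  we hour: 4
  follow follow: 3
  hour field: 3
  we we: 3
  field follow: 2
  field hour: 2
  hour follow: 2
  … (2 more repeated)
17 duplicate windows → 30 − 17 = 13 distinct.

13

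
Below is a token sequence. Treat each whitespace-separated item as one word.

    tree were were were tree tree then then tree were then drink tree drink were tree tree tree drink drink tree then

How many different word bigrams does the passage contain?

13

22 tokens → 21 bigram windows in total.
Repeated bigrams (each contributes count−1 duplicates):
  tree tree: 3
  drink tree: 2
  tree drink: 2
  tree then: 2
  tree were: 2
  were tree: 2
  were were: 2
8 duplicate windows → 21 − 8 = 13 distinct.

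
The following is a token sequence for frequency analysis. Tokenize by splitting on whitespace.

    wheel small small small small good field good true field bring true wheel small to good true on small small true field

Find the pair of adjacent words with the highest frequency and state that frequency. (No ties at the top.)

Bigram frequencies (highest first):
  small small: 4
  wheel small: 2
  good true: 2
  true field: 2
  small good: 1
  good field: 1
  … (9 more, each ≤ 1)

"small small", 4 times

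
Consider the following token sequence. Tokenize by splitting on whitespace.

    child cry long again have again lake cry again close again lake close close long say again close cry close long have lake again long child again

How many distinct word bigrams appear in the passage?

23

27 tokens → 26 bigram windows in total.
Repeated bigrams (each contributes count−1 duplicates):
  again close: 2
  again lake: 2
  close long: 2
3 duplicate windows → 26 − 3 = 23 distinct.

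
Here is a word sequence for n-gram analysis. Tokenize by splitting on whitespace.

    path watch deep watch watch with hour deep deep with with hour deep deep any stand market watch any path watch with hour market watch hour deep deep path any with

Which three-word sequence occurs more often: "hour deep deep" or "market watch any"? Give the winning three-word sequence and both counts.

"hour deep deep": 3 occurrences
"market watch any": 1 occurrence

"hour deep deep" (3 vs 1)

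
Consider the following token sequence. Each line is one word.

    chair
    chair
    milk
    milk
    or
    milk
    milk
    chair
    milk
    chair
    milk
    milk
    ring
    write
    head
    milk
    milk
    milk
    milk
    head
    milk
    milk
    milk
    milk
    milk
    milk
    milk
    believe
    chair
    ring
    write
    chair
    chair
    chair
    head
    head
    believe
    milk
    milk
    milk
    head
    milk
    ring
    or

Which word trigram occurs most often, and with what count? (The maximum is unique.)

"milk milk milk", 8 times

Trigram frequencies (highest first):
  milk milk milk: 8
  chair milk milk: 2
  milk chair milk: 2
  head milk milk: 2
  milk milk head: 2
  milk head milk: 2
  … (24 more, each ≤ 1)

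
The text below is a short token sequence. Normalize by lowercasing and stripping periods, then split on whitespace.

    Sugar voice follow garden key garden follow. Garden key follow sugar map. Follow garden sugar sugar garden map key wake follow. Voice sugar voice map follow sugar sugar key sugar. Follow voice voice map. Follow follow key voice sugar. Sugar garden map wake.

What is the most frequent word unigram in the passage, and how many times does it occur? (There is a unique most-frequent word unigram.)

"sugar", 10 times

Unigram frequencies (highest first):
  sugar: 10
  follow: 9
  voice: 6
  garden: 6
  key: 5
  map: 5
  … (1 more, each ≤ 2)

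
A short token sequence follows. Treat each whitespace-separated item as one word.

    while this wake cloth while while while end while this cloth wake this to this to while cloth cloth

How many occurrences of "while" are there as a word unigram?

Scanning the 19 tokens for "while":
  position 1: while
  position 5: while
  position 6: while
  position 7: while
  position 9: while
  position 17: while

6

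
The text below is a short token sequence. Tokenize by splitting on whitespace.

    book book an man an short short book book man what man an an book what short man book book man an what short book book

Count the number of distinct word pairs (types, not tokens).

26 tokens → 25 bigram windows in total.
Repeated bigrams (each contributes count−1 duplicates):
  book book: 4
  man an: 3
  book man: 2
  short book: 2
  what short: 2
8 duplicate windows → 25 − 8 = 17 distinct.

17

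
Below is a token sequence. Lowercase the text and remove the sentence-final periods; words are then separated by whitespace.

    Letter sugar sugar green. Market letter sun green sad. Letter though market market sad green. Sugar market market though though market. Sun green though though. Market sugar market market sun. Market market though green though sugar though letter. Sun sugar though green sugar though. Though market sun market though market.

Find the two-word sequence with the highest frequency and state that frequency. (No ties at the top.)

"though market", 5 times

Bigram frequencies (highest first):
  though market: 5
  market market: 4
  market though: 3
  though though: 3
  market sun: 3
  sugar though: 3
  … (21 more, each ≤ 2)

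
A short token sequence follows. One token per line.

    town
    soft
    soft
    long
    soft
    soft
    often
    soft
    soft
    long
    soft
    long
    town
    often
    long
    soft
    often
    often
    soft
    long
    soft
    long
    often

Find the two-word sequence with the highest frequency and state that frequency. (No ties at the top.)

"soft long", 5 times

Bigram frequencies (highest first):
  soft long: 5
  long soft: 4
  soft soft: 3
  soft often: 2
  often soft: 2
  town soft: 1
  … (5 more, each ≤ 1)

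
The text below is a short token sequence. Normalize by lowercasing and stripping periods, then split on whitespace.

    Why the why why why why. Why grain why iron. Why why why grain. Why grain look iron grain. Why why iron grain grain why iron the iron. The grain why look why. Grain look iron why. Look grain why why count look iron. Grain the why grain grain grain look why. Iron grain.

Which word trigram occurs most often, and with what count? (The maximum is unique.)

Trigram frequencies (highest first):
  why why why: 4
  why why grain: 2
  why grain why: 2
  grain why iron: 2
  why grain look: 2
  grain look iron: 2
  … (35 more, each ≤ 2)

"why why why", 4 times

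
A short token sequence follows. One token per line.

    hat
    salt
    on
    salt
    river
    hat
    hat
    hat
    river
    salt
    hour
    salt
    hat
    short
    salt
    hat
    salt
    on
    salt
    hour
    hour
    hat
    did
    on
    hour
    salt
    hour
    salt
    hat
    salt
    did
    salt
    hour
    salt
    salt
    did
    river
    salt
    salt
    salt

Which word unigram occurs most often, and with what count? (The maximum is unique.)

"salt", 16 times

Unigram frequencies (highest first):
  salt: 16
  hat: 8
  hour: 6
  on: 3
  river: 3
  did: 3
  … (1 more, each ≤ 1)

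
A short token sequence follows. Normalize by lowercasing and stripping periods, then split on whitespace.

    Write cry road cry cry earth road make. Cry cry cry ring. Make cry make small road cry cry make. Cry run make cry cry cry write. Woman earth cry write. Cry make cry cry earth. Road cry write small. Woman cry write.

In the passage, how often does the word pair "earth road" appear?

Scanning the 42 overlapping bigram windows for "earth road":
  position 6–7: earth road
  position 36–37: earth road

2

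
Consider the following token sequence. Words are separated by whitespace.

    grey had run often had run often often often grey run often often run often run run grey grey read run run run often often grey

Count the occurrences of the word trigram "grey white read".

Scanning the 24 overlapping trigram windows for "grey white read":
  (none found)

0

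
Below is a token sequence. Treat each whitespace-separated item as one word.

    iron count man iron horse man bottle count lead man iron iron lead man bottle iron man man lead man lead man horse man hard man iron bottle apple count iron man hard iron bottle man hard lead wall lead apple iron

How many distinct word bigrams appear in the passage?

42 tokens → 41 bigram windows in total.
Repeated bigrams (each contributes count−1 duplicates):
  lead man: 4
  man hard: 3
  man iron: 3
  horse man: 2
  iron bottle: 2
  iron man: 2
  man bottle: 2
  man lead: 2
12 duplicate windows → 41 − 12 = 29 distinct.

29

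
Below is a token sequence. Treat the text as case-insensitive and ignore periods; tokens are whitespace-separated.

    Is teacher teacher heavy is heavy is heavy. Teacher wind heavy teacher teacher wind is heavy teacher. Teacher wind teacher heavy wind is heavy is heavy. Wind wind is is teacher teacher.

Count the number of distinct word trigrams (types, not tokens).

22

32 tokens → 30 trigram windows in total.
Repeated trigrams (each contributes count−1 duplicates):
  heavy is heavy: 3
  heavy teacher teacher: 2
  is heavy is: 2
  is heavy teacher: 2
  is teacher teacher: 2
  teacher teacher wind: 2
  wind is heavy: 2
8 duplicate windows → 30 − 8 = 22 distinct.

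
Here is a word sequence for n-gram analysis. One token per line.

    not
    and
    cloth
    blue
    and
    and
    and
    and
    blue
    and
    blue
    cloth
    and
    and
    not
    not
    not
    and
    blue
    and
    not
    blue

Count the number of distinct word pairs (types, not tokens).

11

22 tokens → 21 bigram windows in total.
Repeated bigrams (each contributes count−1 duplicates):
  and and: 4
  and blue: 3
  blue and: 3
  and not: 2
  not and: 2
  not not: 2
10 duplicate windows → 21 − 10 = 11 distinct.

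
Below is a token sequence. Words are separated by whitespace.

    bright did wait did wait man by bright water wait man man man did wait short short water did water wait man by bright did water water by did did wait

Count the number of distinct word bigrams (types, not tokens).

19

31 tokens → 30 bigram windows in total.
Repeated bigrams (each contributes count−1 duplicates):
  did wait: 4
  wait man: 3
  bright did: 2
  by bright: 2
  did water: 2
  man by: 2
  man man: 2
  water wait: 2
11 duplicate windows → 30 − 11 = 19 distinct.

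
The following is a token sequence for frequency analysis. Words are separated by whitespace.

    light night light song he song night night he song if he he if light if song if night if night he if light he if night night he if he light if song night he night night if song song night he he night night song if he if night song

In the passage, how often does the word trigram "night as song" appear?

Scanning the 50 overlapping trigram windows for "night as song":
  (none found)

0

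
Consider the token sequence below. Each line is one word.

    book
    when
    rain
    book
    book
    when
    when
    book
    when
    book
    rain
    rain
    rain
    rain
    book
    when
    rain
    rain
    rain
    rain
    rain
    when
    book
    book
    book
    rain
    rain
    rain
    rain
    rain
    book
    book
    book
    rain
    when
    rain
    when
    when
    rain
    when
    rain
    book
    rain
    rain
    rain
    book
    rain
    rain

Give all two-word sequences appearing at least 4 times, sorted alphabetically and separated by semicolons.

book book; book rain; book when; rain book; rain rain; rain when; when rain

Bigram counts meeting the condition (at least 4 times):
  book book: 5
  book rain: 5
  book when: 4
  rain book: 5
  rain rain: 14
  rain when: 4
  when rain: 5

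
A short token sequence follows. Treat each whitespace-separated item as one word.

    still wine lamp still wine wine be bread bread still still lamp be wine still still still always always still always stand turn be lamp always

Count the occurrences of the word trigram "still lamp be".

1

Scanning the 24 overlapping trigram windows for "still lamp be":
  position 11–13: still lamp be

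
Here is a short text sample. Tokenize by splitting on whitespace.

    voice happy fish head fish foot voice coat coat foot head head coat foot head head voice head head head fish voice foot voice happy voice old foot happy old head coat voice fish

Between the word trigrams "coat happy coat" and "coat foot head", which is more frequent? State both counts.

"coat happy coat": 0 occurrences
"coat foot head": 2 occurrences

"coat foot head" (2 vs 0)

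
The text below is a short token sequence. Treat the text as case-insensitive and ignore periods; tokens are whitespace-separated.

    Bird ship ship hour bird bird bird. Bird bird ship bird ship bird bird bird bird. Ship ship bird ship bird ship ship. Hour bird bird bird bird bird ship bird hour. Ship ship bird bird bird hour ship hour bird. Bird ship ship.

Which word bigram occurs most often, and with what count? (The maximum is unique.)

Bigram frequencies (highest first):
  bird bird: 14
  bird ship: 8
  ship bird: 6
  ship ship: 5
  ship hour: 3
  hour bird: 3
  … (2 more, each ≤ 2)

"bird bird", 14 times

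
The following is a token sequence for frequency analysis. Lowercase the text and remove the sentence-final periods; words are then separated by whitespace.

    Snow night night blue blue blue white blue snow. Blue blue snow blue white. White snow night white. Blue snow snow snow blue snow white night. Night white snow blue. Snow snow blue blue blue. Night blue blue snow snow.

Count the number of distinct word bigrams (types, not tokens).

40 tokens → 39 bigram windows in total.
Repeated bigrams (each contributes count−1 duplicates):
  blue blue: 6
  blue snow: 6
  snow blue: 5
  snow snow: 4
  blue white: 2
  night blue: 2
  night night: 2
  night white: 2
  … (3 more repeated)
24 duplicate windows → 39 − 24 = 15 distinct.

15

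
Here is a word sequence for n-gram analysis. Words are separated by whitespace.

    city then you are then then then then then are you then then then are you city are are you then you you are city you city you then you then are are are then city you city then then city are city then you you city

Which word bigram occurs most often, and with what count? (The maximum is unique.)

Bigram frequencies (highest first):
  then then: 7
  then you: 4
  you then: 4
  you city: 4
  city then: 3
  then are: 3
  … (9 more, each ≤ 3)

"then then", 7 times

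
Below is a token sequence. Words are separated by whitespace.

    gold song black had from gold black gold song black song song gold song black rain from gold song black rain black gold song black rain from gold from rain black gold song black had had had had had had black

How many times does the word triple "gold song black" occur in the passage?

Scanning the 39 overlapping trigram windows for "gold song black":
  position 1–3: gold song black
  position 8–10: gold song black
  position 13–15: gold song black
  position 18–20: gold song black
  position 23–25: gold song black
  position 32–34: gold song black

6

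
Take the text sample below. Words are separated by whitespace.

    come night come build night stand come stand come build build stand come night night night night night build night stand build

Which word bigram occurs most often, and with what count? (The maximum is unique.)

Bigram frequencies (highest first):
  night night: 4
  stand come: 3
  come night: 2
  come build: 2
  build night: 2
  night stand: 2
  … (6 more, each ≤ 1)

"night night", 4 times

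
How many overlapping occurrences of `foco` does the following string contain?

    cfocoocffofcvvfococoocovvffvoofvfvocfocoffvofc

3

Sliding a length-4 window over the 46 characters (43 positions):
  position 2–5: foco
  position 15–18: foco
  position 37–40: foco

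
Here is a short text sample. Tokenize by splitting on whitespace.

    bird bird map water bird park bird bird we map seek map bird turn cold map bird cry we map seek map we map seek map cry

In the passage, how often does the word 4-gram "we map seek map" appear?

3

Scanning the 24 overlapping 4-gram windows for "we map seek map":
  position 9–12: we map seek map
  position 19–22: we map seek map
  position 23–26: we map seek map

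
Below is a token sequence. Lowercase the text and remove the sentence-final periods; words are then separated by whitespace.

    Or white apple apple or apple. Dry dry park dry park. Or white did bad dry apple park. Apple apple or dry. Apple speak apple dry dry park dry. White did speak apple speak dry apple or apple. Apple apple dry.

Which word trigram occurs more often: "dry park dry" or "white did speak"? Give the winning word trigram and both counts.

"dry park dry": 2 occurrences
"white did speak": 1 occurrence

"dry park dry" (2 vs 1)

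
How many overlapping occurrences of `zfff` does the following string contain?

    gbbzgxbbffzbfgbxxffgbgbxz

0

Sliding a length-4 window over the 25 characters (22 positions):
  (no match at any position)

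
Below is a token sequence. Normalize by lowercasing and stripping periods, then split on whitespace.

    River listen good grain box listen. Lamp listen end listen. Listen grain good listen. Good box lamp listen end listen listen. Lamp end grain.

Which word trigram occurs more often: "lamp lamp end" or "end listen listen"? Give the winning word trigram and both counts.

"end listen listen" (2 vs 0)

"lamp lamp end": 0 occurrences
"end listen listen": 2 occurrences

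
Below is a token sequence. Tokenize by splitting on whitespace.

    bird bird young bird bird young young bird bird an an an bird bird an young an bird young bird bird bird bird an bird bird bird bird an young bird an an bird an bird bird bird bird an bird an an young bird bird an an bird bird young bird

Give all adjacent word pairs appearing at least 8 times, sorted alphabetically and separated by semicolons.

Bigram counts meeting the condition (at least 8 times):
  bird an: 9
  bird bird: 15

bird an; bird bird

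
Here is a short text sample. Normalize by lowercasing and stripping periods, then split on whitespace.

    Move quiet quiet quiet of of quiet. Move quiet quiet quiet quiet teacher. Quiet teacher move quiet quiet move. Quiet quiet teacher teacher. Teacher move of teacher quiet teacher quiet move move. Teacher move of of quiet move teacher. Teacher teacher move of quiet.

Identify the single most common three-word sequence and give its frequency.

Trigram frequencies (highest first):
  move quiet quiet: 4
  quiet quiet quiet: 3
  teacher move of: 3
  of of quiet: 2
  of quiet move: 2
  quiet move quiet: 2
  … (21 more, each ≤ 2)

"move quiet quiet", 4 times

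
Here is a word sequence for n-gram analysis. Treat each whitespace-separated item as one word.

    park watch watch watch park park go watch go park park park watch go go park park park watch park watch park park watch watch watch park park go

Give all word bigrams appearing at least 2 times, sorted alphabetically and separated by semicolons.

Bigram counts meeting the condition (at least 2 times):
  go park: 2
  park go: 2
  park park: 7
  park watch: 5
  watch go: 2
  watch park: 4
  watch watch: 4

go park; park go; park park; park watch; watch go; watch park; watch watch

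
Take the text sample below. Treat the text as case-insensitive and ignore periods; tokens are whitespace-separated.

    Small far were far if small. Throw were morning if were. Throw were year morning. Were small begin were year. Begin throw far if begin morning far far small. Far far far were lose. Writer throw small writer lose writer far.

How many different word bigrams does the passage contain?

41 tokens → 40 bigram windows in total.
Repeated bigrams (each contributes count−1 duplicates):
  far far: 3
  far if: 2
  far were: 2
  lose writer: 2
  small far: 2
  throw were: 2
  were year: 2
8 duplicate windows → 40 − 8 = 32 distinct.

32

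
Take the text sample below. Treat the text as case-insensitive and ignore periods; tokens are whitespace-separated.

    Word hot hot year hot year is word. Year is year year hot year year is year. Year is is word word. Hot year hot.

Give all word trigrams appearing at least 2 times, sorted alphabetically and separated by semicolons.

hot year hot; is year year; year hot year; year is year; year year is

Trigram counts meeting the condition (at least 2 times):
  hot year hot: 2
  is year year: 2
  year hot year: 2
  year is year: 2
  year year is: 2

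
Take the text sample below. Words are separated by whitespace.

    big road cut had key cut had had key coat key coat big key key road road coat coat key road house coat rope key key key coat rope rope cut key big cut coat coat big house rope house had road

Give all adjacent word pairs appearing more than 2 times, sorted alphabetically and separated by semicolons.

key coat; key key

Bigram counts meeting the condition (more than 2 times):
  key coat: 3
  key key: 3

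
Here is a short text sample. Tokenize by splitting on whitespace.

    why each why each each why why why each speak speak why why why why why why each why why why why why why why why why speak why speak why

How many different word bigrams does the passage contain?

8

31 tokens → 30 bigram windows in total.
Repeated bigrams (each contributes count−1 duplicates):
  why why: 15
  why each: 4
  each why: 3
  speak why: 3
  why speak: 2
22 duplicate windows → 30 − 22 = 8 distinct.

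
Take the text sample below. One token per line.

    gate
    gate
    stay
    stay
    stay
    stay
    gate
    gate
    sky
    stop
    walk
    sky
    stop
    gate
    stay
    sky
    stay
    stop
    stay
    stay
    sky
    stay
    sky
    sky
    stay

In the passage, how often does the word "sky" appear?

6

Scanning the 25 tokens for "sky":
  position 9: sky
  position 12: sky
  position 16: sky
  position 21: sky
  position 23: sky
  position 24: sky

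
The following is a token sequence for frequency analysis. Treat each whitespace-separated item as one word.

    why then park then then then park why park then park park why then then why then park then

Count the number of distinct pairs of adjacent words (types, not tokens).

8

19 tokens → 18 bigram windows in total.
Repeated bigrams (each contributes count−1 duplicates):
  then park: 4
  park then: 3
  then then: 3
  why then: 3
  park why: 2
10 duplicate windows → 18 − 10 = 8 distinct.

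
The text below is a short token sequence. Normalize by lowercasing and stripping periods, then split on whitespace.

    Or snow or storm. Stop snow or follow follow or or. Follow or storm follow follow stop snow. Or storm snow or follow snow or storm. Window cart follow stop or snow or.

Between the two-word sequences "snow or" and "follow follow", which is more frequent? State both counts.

"snow or": 6 occurrences
"follow follow": 2 occurrences

"snow or" (6 vs 2)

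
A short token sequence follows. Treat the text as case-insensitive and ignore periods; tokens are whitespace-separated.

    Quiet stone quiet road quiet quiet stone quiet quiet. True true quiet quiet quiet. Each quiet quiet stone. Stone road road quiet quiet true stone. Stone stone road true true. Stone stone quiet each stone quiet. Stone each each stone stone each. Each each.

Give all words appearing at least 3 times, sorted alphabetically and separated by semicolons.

Unigram counts meeting the condition (at least 3 times):
  each: 7
  quiet: 15
  road: 4
  stone: 13
  true: 5

each; quiet; road; stone; true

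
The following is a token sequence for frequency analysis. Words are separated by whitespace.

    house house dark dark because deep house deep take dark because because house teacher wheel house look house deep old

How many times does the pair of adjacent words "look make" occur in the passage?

Scanning the 19 overlapping bigram windows for "look make":
  (none found)

0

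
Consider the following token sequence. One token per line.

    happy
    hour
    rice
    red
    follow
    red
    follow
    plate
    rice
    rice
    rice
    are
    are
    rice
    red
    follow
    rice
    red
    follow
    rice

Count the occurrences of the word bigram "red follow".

Scanning the 19 overlapping bigram windows for "red follow":
  position 4–5: red follow
  position 6–7: red follow
  position 15–16: red follow
  position 18–19: red follow

4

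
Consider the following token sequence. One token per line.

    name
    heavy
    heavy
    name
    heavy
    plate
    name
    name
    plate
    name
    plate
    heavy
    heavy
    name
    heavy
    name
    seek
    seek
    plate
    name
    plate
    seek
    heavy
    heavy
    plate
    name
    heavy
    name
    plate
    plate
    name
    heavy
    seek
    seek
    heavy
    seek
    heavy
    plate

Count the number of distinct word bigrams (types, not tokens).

38 tokens → 37 bigram windows in total.
Repeated bigrams (each contributes count−1 duplicates):
  name heavy: 5
  plate name: 5
  heavy name: 4
  name plate: 4
  heavy heavy: 3
  heavy plate: 3
  seek heavy: 3
  heavy seek: 2
  … (1 more repeated)
22 duplicate windows → 37 − 22 = 15 distinct.

15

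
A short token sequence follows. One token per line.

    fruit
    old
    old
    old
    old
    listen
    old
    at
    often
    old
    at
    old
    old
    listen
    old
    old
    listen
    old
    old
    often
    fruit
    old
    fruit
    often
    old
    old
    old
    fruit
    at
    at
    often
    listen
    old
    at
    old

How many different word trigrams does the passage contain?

35 tokens → 33 trigram windows in total.
Repeated trigrams (each contributes count−1 duplicates):
  old listen old: 3
  old old listen: 3
  old old old: 3
  listen old at: 2
  listen old old: 2
  old at old: 2
9 duplicate windows → 33 − 9 = 24 distinct.

24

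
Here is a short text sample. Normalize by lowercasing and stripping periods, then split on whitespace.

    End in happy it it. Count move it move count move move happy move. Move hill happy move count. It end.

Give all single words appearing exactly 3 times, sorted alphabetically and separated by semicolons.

Unigram counts meeting the condition (exactly 3 times):
  count: 3
  happy: 3

count; happy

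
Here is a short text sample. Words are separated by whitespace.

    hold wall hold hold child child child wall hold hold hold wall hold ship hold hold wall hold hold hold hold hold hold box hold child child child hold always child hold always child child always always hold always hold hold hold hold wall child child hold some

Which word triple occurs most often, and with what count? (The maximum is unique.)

"hold hold hold", 7 times

Trigram frequencies (highest first):
  hold hold hold: 7
  hold wall hold: 3
  wall hold hold: 3
  hold hold wall: 3
  hold child child: 2
  child child child: 2
  … (23 more, each ≤ 2)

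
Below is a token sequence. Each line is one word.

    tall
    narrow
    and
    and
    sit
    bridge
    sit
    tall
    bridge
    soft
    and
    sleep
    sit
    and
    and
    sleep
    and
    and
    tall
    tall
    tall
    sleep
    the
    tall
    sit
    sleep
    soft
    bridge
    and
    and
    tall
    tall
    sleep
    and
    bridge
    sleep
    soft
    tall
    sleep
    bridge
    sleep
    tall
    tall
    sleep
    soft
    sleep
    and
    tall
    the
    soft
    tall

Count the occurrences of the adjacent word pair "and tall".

3

Scanning the 50 overlapping bigram windows for "and tall":
  position 18–19: and tall
  position 30–31: and tall
  position 47–48: and tall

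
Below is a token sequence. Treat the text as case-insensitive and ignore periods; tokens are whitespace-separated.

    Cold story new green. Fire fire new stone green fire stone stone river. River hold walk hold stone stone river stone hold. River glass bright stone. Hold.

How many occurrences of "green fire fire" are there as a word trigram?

1

Scanning the 25 overlapping trigram windows for "green fire fire":
  position 4–6: green fire fire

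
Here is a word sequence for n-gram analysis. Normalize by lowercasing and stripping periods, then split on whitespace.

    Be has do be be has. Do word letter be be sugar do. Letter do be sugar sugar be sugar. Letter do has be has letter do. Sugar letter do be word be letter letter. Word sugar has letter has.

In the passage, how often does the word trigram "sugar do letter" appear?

Scanning the 38 overlapping trigram windows for "sugar do letter":
  position 12–14: sugar do letter

1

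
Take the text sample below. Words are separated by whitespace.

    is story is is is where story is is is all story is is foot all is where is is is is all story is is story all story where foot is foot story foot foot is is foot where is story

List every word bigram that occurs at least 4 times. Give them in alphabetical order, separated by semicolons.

is is; story is

Bigram counts meeting the condition (at least 4 times):
  is is: 10
  story is: 4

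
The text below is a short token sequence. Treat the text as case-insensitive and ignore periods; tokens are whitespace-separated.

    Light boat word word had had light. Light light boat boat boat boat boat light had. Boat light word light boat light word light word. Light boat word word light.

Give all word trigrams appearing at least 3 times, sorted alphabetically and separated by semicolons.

Trigram counts meeting the condition (at least 3 times):
  boat boat boat: 3
  light word light: 3

boat boat boat; light word light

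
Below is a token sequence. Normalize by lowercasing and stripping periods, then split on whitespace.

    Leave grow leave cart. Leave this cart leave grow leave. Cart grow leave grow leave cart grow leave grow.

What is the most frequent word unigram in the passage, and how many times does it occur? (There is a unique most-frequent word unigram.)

"leave", 8 times

Unigram frequencies (highest first):
  leave: 8
  grow: 6
  cart: 4
  this: 1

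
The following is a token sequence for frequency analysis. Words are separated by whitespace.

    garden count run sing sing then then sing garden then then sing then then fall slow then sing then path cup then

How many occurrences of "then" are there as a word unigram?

Scanning the 22 tokens for "then":
  position 6: then
  position 7: then
  position 10: then
  position 11: then
  position 13: then
  position 14: then
  position 17: then
  position 19: then
  position 22: then

9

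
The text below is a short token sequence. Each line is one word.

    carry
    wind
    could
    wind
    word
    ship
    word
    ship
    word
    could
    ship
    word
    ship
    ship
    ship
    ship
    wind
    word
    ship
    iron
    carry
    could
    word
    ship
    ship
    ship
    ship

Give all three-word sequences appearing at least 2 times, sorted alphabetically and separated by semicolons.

Trigram counts meeting the condition (at least 2 times):
  ship ship ship: 4
  ship word ship: 2
  wind word ship: 2
  word ship ship: 2
  word ship word: 2

ship ship ship; ship word ship; wind word ship; word ship ship; word ship word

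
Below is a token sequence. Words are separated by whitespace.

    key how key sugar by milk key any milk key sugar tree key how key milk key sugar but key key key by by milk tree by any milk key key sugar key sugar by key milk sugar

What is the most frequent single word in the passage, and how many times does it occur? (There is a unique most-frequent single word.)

Unigram frequencies (highest first):
  key: 14
  sugar: 6
  milk: 6
  by: 5
  how: 2
  any: 2
  … (2 more, each ≤ 2)

"key", 14 times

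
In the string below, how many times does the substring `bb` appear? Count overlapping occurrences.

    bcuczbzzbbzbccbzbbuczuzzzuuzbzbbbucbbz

5

Sliding a length-2 window over the 38 characters (37 positions):
  position 9–10: bb
  position 17–18: bb
  position 31–32: bb
  position 32–33: bb
  position 36–37: bb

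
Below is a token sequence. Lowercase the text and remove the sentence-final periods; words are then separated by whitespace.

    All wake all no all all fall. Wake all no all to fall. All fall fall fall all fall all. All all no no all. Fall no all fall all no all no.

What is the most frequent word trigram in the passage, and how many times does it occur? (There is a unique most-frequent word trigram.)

Trigram frequencies (highest first):
  all no all: 3
  wake all no: 2
  fall all fall: 2
  all fall all: 2
  no all fall: 2
  all wake all: 1
  … (19 more, each ≤ 1)

"all no all", 3 times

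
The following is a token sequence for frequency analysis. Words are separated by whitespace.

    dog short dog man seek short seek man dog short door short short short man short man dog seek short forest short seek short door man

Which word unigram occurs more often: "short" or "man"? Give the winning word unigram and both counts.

"short" (10 vs 5)

"short": 10 occurrences
"man": 5 occurrences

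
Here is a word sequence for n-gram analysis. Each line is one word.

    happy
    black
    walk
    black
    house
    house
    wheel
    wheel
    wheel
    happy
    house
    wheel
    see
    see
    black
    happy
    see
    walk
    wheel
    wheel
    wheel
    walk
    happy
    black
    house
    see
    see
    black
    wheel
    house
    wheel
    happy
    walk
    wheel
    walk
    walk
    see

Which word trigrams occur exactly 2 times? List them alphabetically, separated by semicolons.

see see black; wheel wheel wheel

Trigram counts meeting the condition (exactly 2 times):
  see see black: 2
  wheel wheel wheel: 2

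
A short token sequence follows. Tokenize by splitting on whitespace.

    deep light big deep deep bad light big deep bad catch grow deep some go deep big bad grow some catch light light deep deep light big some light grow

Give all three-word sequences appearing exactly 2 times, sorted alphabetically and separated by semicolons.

deep light big; light big deep

Trigram counts meeting the condition (exactly 2 times):
  deep light big: 2
  light big deep: 2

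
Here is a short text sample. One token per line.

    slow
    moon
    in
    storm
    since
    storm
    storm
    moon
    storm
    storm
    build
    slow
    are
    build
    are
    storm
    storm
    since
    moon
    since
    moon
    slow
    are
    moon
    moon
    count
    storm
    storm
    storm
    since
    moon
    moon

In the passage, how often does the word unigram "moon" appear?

8

Scanning the 32 tokens for "moon":
  position 2: moon
  position 8: moon
  position 19: moon
  position 21: moon
  position 24: moon
  position 25: moon
  position 31: moon
  position 32: moon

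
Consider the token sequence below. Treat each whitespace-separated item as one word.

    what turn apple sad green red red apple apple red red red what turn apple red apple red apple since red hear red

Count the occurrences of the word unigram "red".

Scanning the 23 tokens for "red":
  position 6: red
  position 7: red
  position 10: red
  position 11: red
  position 12: red
  position 16: red
  position 18: red
  position 21: red
  position 23: red

9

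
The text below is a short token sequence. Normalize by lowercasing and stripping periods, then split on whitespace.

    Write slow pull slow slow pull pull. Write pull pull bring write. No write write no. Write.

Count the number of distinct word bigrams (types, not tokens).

12

17 tokens → 16 bigram windows in total.
Repeated bigrams (each contributes count−1 duplicates):
  no write: 2
  pull pull: 2
  slow pull: 2
  write no: 2
4 duplicate windows → 16 − 4 = 12 distinct.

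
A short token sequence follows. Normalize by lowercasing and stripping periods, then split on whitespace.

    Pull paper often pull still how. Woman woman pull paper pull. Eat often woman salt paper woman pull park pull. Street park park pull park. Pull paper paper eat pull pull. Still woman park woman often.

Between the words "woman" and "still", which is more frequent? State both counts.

"woman" (6 vs 2)

"woman": 6 occurrences
"still": 2 occurrences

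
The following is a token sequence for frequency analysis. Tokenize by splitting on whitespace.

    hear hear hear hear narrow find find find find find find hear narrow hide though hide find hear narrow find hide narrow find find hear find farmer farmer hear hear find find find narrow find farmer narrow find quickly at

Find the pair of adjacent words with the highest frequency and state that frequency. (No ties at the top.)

"find find", 8 times

Bigram frequencies (highest first):
  find find: 8
  narrow find: 5
  hear hear: 4
  hear narrow: 3
  find hear: 3
  hear find: 2
  … (13 more, each ≤ 2)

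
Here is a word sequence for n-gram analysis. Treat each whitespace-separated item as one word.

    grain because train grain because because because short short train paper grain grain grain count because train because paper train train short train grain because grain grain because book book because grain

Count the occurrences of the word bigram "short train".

2

Scanning the 31 overlapping bigram windows for "short train":
  position 9–10: short train
  position 22–23: short train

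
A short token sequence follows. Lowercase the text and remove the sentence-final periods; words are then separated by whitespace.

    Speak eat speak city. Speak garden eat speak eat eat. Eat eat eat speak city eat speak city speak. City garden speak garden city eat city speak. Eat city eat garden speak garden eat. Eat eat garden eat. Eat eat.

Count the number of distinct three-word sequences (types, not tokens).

40 tokens → 38 trigram windows in total.
Repeated trigrams (each contributes count−1 duplicates):
  eat eat eat: 5
  eat speak city: 3
  garden eat eat: 2
  garden speak garden: 2
  speak city speak: 2
  speak garden eat: 2
10 duplicate windows → 38 − 10 = 28 distinct.

28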